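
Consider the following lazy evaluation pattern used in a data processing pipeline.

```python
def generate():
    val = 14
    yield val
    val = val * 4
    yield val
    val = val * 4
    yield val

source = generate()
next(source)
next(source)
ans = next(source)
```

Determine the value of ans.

Step 1: Trace through generator execution:
  Yield 1: val starts at 14, yield 14
  Yield 2: val = 14 * 4 = 56, yield 56
  Yield 3: val = 56 * 4 = 224, yield 224
Step 2: First next() gets 14, second next() gets the second value, third next() yields 224.
Therefore ans = 224.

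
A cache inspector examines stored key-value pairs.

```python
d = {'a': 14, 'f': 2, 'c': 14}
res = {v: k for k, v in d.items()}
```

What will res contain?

Step 1: Invert dict (swap keys and values):
  'a': 14 -> 14: 'a'
  'f': 2 -> 2: 'f'
  'c': 14 -> 14: 'c'
Therefore res = {14: 'c', 2: 'f'}.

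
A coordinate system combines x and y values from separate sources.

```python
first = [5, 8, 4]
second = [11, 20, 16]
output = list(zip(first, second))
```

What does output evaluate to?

Step 1: zip pairs elements at same index:
  Index 0: (5, 11)
  Index 1: (8, 20)
  Index 2: (4, 16)
Therefore output = [(5, 11), (8, 20), (4, 16)].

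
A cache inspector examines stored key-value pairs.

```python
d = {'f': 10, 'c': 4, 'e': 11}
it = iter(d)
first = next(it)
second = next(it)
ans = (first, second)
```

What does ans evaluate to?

Step 1: iter(d) iterates over keys: ['f', 'c', 'e'].
Step 2: first = next(it) = 'f', second = next(it) = 'c'.
Therefore ans = ('f', 'c').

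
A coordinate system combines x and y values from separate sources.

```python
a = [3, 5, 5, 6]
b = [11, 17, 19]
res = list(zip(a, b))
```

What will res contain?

Step 1: zip stops at shortest (len(a)=4, len(b)=3):
  Index 0: (3, 11)
  Index 1: (5, 17)
  Index 2: (5, 19)
Step 2: Last element of a (6) has no pair, dropped.
Therefore res = [(3, 11), (5, 17), (5, 19)].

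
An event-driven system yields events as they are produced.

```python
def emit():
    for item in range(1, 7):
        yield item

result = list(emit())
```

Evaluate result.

Step 1: The generator yields each value from range(1, 7).
Step 2: list() consumes all yields: [1, 2, 3, 4, 5, 6].
Therefore result = [1, 2, 3, 4, 5, 6].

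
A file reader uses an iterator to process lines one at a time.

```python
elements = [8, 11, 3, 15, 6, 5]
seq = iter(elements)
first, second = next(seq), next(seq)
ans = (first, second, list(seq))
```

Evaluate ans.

Step 1: Create iterator over [8, 11, 3, 15, 6, 5].
Step 2: first = 8, second = 11.
Step 3: Remaining elements: [3, 15, 6, 5].
Therefore ans = (8, 11, [3, 15, 6, 5]).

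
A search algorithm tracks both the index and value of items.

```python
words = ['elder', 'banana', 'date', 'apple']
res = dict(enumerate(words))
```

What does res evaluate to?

Step 1: enumerate pairs indices with words:
  0 -> 'elder'
  1 -> 'banana'
  2 -> 'date'
  3 -> 'apple'
Therefore res = {0: 'elder', 1: 'banana', 2: 'date', 3: 'apple'}.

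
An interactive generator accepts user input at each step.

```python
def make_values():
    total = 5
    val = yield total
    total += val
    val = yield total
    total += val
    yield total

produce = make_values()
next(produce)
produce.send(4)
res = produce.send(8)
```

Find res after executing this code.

Step 1: next() -> yield total=5.
Step 2: send(4) -> val=4, total = 5+4 = 9, yield 9.
Step 3: send(8) -> val=8, total = 9+8 = 17, yield 17.
Therefore res = 17.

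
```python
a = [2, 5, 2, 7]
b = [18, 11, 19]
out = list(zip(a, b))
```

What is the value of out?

Step 1: zip stops at shortest (len(a)=4, len(b)=3):
  Index 0: (2, 18)
  Index 1: (5, 11)
  Index 2: (2, 19)
Step 2: Last element of a (7) has no pair, dropped.
Therefore out = [(2, 18), (5, 11), (2, 19)].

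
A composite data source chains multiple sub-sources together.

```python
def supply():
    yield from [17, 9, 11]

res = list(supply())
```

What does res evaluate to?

Step 1: yield from delegates to the iterable, yielding each element.
Step 2: Collected values: [17, 9, 11].
Therefore res = [17, 9, 11].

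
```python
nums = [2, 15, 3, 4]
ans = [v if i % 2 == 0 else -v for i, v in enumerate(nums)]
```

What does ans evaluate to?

Step 1: For each (i, v), keep v if i is even, negate if odd:
  i=0 (even): keep 2
  i=1 (odd): negate to -15
  i=2 (even): keep 3
  i=3 (odd): negate to -4
Therefore ans = [2, -15, 3, -4].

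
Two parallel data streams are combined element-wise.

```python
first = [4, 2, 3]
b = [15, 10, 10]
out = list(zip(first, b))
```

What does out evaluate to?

Step 1: zip pairs elements at same index:
  Index 0: (4, 15)
  Index 1: (2, 10)
  Index 2: (3, 10)
Therefore out = [(4, 15), (2, 10), (3, 10)].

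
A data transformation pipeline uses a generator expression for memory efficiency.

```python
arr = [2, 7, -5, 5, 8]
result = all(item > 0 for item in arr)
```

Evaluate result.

Step 1: Check item > 0 for each element in [2, 7, -5, 5, 8]:
  2 > 0: True
  7 > 0: True
  -5 > 0: False
  5 > 0: True
  8 > 0: True
Step 2: all() returns False.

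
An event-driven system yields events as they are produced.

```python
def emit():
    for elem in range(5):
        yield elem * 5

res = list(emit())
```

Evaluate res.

Step 1: For each elem in range(5), yield elem * 5:
  elem=0: yield 0 * 5 = 0
  elem=1: yield 1 * 5 = 5
  elem=2: yield 2 * 5 = 10
  elem=3: yield 3 * 5 = 15
  elem=4: yield 4 * 5 = 20
Therefore res = [0, 5, 10, 15, 20].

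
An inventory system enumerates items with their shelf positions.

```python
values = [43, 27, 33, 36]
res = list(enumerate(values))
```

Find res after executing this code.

Step 1: enumerate pairs each element with its index:
  (0, 43)
  (1, 27)
  (2, 33)
  (3, 36)
Therefore res = [(0, 43), (1, 27), (2, 33), (3, 36)].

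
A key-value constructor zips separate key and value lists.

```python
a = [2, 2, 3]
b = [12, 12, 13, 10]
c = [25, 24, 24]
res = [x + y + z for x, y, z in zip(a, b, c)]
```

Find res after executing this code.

Step 1: zip three lists (truncates to shortest, len=3):
  2 + 12 + 25 = 39
  2 + 12 + 24 = 38
  3 + 13 + 24 = 40
Therefore res = [39, 38, 40].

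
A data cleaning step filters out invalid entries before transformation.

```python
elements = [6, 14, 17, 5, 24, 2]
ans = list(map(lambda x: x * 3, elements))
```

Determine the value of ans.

Step 1: Apply lambda x: x * 3 to each element:
  6 -> 18
  14 -> 42
  17 -> 51
  5 -> 15
  24 -> 72
  2 -> 6
Therefore ans = [18, 42, 51, 15, 72, 6].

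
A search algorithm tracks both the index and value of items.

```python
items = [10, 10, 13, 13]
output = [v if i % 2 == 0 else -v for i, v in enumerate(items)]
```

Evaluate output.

Step 1: For each (i, v), keep v if i is even, negate if odd:
  i=0 (even): keep 10
  i=1 (odd): negate to -10
  i=2 (even): keep 13
  i=3 (odd): negate to -13
Therefore output = [10, -10, 13, -13].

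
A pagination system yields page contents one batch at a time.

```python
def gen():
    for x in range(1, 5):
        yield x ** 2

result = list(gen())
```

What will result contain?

Step 1: For each x in range(1, 5), yield x**2:
  x=1: yield 1**2 = 1
  x=2: yield 2**2 = 4
  x=3: yield 3**2 = 9
  x=4: yield 4**2 = 16
Therefore result = [1, 4, 9, 16].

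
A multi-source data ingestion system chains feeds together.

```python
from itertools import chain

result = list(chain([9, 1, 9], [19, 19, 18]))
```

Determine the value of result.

Step 1: chain() concatenates iterables: [9, 1, 9] + [19, 19, 18].
Therefore result = [9, 1, 9, 19, 19, 18].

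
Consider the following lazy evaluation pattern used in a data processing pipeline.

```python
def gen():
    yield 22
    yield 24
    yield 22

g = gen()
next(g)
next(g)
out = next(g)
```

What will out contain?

Step 1: gen() creates a generator.
Step 2: next(g) yields 22 (consumed and discarded).
Step 3: next(g) yields 24 (consumed and discarded).
Step 4: next(g) yields 22, assigned to out.
Therefore out = 22.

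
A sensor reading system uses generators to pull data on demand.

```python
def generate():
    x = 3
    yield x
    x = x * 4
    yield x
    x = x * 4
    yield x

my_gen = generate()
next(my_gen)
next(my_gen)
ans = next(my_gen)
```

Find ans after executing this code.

Step 1: Trace through generator execution:
  Yield 1: x starts at 3, yield 3
  Yield 2: x = 3 * 4 = 12, yield 12
  Yield 3: x = 12 * 4 = 48, yield 48
Step 2: First next() gets 3, second next() gets the second value, third next() yields 48.
Therefore ans = 48.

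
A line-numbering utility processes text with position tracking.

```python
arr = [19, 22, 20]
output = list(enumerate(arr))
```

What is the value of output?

Step 1: enumerate pairs each element with its index:
  (0, 19)
  (1, 22)
  (2, 20)
Therefore output = [(0, 19), (1, 22), (2, 20)].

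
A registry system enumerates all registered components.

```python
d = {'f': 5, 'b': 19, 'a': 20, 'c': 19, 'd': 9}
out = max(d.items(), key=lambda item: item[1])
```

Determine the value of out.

Step 1: Find item with maximum value:
  ('f', 5)
  ('b', 19)
  ('a', 20)
  ('c', 19)
  ('d', 9)
Step 2: Maximum value is 20 at key 'a'.
Therefore out = ('a', 20).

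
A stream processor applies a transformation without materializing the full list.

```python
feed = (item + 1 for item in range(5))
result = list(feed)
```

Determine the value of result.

Step 1: For each item in range(5), compute item+1:
  item=0: 0+1 = 1
  item=1: 1+1 = 2
  item=2: 2+1 = 3
  item=3: 3+1 = 4
  item=4: 4+1 = 5
Therefore result = [1, 2, 3, 4, 5].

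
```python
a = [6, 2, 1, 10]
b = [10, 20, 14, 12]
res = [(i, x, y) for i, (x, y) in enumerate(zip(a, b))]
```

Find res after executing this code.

Step 1: enumerate(zip(a, b)) gives index with paired elements:
  i=0: (6, 10)
  i=1: (2, 20)
  i=2: (1, 14)
  i=3: (10, 12)
Therefore res = [(0, 6, 10), (1, 2, 20), (2, 1, 14), (3, 10, 12)].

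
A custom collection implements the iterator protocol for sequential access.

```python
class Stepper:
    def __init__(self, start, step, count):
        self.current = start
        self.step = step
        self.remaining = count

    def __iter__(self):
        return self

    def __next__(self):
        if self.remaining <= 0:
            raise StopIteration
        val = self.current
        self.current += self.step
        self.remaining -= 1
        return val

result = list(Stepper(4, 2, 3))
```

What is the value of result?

Step 1: Stepper starts at 4, increments by 2, for 3 steps:
  Yield 4, then current += 2
  Yield 6, then current += 2
  Yield 8, then current += 2
Therefore result = [4, 6, 8].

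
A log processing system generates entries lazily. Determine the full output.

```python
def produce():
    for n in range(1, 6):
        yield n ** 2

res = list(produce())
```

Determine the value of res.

Step 1: For each n in range(1, 6), yield n**2:
  n=1: yield 1**2 = 1
  n=2: yield 2**2 = 4
  n=3: yield 3**2 = 9
  n=4: yield 4**2 = 16
  n=5: yield 5**2 = 25
Therefore res = [1, 4, 9, 16, 25].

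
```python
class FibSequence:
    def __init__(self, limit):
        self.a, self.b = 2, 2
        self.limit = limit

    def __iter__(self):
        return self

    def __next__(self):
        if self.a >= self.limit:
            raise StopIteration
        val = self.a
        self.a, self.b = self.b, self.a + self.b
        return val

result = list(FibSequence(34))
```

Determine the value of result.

Step 1: Fibonacci-like sequence (a=2, b=2) until >= 34:
  Yield 2, then a,b = 2,4
  Yield 2, then a,b = 4,6
  Yield 4, then a,b = 6,10
  Yield 6, then a,b = 10,16
  Yield 10, then a,b = 16,26
  Yield 16, then a,b = 26,42
  Yield 26, then a,b = 42,68
Step 2: 42 >= 34, stop.
Therefore result = [2, 2, 4, 6, 10, 16, 26].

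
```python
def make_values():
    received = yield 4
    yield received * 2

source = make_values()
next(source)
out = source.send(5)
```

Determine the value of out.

Step 1: next(source) advances to first yield, producing 4.
Step 2: send(5) resumes, received = 5.
Step 3: yield received * 2 = 5 * 2 = 10.
Therefore out = 10.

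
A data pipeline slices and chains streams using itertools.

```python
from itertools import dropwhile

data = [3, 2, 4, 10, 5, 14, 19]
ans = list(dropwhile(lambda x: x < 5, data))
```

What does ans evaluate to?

Step 1: dropwhile drops elements while < 5:
  3 < 5: dropped
  2 < 5: dropped
  4 < 5: dropped
  10: kept (dropping stopped)
Step 2: Remaining elements kept regardless of condition.
Therefore ans = [10, 5, 14, 19].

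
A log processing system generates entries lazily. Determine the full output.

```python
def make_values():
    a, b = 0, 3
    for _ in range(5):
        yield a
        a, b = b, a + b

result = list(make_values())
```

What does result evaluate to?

Step 1: Fibonacci-like sequence starting with a=0, b=3:
  Iteration 1: yield a=0, then a,b = 3,3
  Iteration 2: yield a=3, then a,b = 3,6
  Iteration 3: yield a=3, then a,b = 6,9
  Iteration 4: yield a=6, then a,b = 9,15
  Iteration 5: yield a=9, then a,b = 15,24
Therefore result = [0, 3, 3, 6, 9].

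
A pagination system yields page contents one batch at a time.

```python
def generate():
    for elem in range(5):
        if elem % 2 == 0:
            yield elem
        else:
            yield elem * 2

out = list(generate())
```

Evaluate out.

Step 1: For each elem in range(5), yield elem if even, else elem*2:
  elem=0 (even): yield 0
  elem=1 (odd): yield 1*2 = 2
  elem=2 (even): yield 2
  elem=3 (odd): yield 3*2 = 6
  elem=4 (even): yield 4
Therefore out = [0, 2, 2, 6, 4].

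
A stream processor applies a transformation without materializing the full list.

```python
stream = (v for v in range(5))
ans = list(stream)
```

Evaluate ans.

Step 1: Generator expression iterates range(5): [0, 1, 2, 3, 4].
Step 2: list() collects all values.
Therefore ans = [0, 1, 2, 3, 4].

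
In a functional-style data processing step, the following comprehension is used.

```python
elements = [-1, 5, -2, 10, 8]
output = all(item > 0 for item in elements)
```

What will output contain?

Step 1: Check item > 0 for each element in [-1, 5, -2, 10, 8]:
  -1 > 0: False
  5 > 0: True
  -2 > 0: False
  10 > 0: True
  8 > 0: True
Step 2: all() returns False.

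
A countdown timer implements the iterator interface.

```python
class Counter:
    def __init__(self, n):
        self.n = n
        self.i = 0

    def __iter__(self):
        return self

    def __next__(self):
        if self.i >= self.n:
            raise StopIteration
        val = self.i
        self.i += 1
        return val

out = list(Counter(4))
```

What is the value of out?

Step 1: Counter(4) creates an iterator counting 0 to 3.
Step 2: list() consumes all values: [0, 1, 2, 3].
Therefore out = [0, 1, 2, 3].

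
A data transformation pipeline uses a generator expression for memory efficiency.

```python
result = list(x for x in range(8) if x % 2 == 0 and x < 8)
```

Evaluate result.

Step 1: Filter range(8) where x % 2 == 0 and x < 8:
  x=0: both conditions met, included
  x=1: excluded (1 % 2 != 0)
  x=2: both conditions met, included
  x=3: excluded (3 % 2 != 0)
  x=4: both conditions met, included
  x=5: excluded (5 % 2 != 0)
  x=6: both conditions met, included
  x=7: excluded (7 % 2 != 0)
Therefore result = [0, 2, 4, 6].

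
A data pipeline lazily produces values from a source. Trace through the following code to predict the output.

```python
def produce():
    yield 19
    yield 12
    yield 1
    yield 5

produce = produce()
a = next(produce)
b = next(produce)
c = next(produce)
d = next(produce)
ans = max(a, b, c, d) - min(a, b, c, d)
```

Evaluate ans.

Step 1: Create generator and consume all values:
  a = next(produce) = 19
  b = next(produce) = 12
  c = next(produce) = 1
  d = next(produce) = 5
Step 2: max = 19, min = 1, ans = 19 - 1 = 18.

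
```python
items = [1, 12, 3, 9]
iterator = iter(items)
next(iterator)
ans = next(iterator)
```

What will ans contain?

Step 1: Create iterator over [1, 12, 3, 9].
Step 2: next() consumes 1.
Step 3: next() returns 12.
Therefore ans = 12.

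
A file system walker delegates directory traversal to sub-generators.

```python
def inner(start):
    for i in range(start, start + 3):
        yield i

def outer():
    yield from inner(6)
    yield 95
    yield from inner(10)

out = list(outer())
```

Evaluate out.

Step 1: outer() delegates to inner(6):
  yield 6
  yield 7
  yield 8
Step 2: yield 95
Step 3: Delegates to inner(10):
  yield 10
  yield 11
  yield 12
Therefore out = [6, 7, 8, 95, 10, 11, 12].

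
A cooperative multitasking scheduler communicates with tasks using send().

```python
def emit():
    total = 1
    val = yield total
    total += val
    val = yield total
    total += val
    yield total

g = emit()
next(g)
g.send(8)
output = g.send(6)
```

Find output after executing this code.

Step 1: next() -> yield total=1.
Step 2: send(8) -> val=8, total = 1+8 = 9, yield 9.
Step 3: send(6) -> val=6, total = 9+6 = 15, yield 15.
Therefore output = 15.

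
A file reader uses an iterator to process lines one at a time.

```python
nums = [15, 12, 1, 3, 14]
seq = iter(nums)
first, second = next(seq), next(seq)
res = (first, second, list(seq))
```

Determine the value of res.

Step 1: Create iterator over [15, 12, 1, 3, 14].
Step 2: first = 15, second = 12.
Step 3: Remaining elements: [1, 3, 14].
Therefore res = (15, 12, [1, 3, 14]).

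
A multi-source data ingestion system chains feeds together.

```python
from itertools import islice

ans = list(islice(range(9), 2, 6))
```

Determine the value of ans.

Step 1: islice(range(9), 2, 6) takes elements at indices [2, 6).
Step 2: Elements: [2, 3, 4, 5].
Therefore ans = [2, 3, 4, 5].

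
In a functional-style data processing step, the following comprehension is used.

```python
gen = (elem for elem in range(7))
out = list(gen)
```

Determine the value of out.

Step 1: Generator expression iterates range(7): [0, 1, 2, 3, 4, 5, 6].
Step 2: list() collects all values.
Therefore out = [0, 1, 2, 3, 4, 5, 6].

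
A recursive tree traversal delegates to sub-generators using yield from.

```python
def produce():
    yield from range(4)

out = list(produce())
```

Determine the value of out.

Step 1: yield from delegates to the iterable, yielding each element.
Step 2: Collected values: [0, 1, 2, 3].
Therefore out = [0, 1, 2, 3].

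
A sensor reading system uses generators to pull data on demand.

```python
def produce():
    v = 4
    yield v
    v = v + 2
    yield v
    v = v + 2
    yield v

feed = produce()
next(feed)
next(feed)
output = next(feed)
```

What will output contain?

Step 1: Trace through generator execution:
  Yield 1: v starts at 4, yield 4
  Yield 2: v = 4 + 2 = 6, yield 6
  Yield 3: v = 6 + 2 = 8, yield 8
Step 2: First next() gets 4, second next() gets the second value, third next() yields 8.
Therefore output = 8.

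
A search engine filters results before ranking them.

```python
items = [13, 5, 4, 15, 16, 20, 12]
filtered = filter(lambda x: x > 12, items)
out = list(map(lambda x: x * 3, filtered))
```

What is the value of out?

Step 1: Filter items for elements > 12:
  13: kept
  5: removed
  4: removed
  15: kept
  16: kept
  20: kept
  12: removed
Step 2: Map x * 3 on filtered [13, 15, 16, 20]:
  13 -> 39
  15 -> 45
  16 -> 48
  20 -> 60
Therefore out = [39, 45, 48, 60].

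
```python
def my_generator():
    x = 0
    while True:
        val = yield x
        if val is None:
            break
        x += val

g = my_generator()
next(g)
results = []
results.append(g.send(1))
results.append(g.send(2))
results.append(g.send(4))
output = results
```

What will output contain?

Step 1: next(g) -> yield 0.
Step 2: send(1) -> x = 1, yield 1.
Step 3: send(2) -> x = 3, yield 3.
Step 4: send(4) -> x = 7, yield 7.
Therefore output = [1, 3, 7].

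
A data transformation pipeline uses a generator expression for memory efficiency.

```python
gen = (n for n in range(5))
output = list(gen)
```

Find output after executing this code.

Step 1: Generator expression iterates range(5): [0, 1, 2, 3, 4].
Step 2: list() collects all values.
Therefore output = [0, 1, 2, 3, 4].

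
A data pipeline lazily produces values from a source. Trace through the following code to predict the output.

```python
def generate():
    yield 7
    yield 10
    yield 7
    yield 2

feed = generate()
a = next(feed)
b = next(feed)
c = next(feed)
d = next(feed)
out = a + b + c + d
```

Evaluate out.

Step 1: Create generator and consume all values:
  a = next(feed) = 7
  b = next(feed) = 10
  c = next(feed) = 7
  d = next(feed) = 2
Step 2: out = 7 + 10 + 7 + 2 = 26.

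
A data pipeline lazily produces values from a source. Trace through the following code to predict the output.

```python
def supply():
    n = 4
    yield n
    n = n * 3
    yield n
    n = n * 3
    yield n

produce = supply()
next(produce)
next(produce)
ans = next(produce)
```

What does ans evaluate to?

Step 1: Trace through generator execution:
  Yield 1: n starts at 4, yield 4
  Yield 2: n = 4 * 3 = 12, yield 12
  Yield 3: n = 12 * 3 = 36, yield 36
Step 2: First next() gets 4, second next() gets the second value, third next() yields 36.
Therefore ans = 36.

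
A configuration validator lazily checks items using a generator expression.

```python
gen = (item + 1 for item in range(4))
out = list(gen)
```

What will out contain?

Step 1: For each item in range(4), compute item+1:
  item=0: 0+1 = 1
  item=1: 1+1 = 2
  item=2: 2+1 = 3
  item=3: 3+1 = 4
Therefore out = [1, 2, 3, 4].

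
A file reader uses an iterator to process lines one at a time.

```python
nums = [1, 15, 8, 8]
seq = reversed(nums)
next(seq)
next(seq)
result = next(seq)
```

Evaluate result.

Step 1: reversed([1, 15, 8, 8]) gives iterator: [8, 8, 15, 1].
Step 2: First next() = 8, second next() = 8.
Step 3: Third next() = 15.
Therefore result = 15.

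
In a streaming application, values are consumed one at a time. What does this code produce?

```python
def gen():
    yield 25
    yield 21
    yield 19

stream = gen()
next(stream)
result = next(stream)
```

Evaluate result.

Step 1: gen() creates a generator.
Step 2: next(stream) yields 25 (consumed and discarded).
Step 3: next(stream) yields 21, assigned to result.
Therefore result = 21.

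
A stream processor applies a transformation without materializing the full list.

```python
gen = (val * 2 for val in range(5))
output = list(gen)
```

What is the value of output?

Step 1: For each val in range(5), compute val*2:
  val=0: 0*2 = 0
  val=1: 1*2 = 2
  val=2: 2*2 = 4
  val=3: 3*2 = 6
  val=4: 4*2 = 8
Therefore output = [0, 2, 4, 6, 8].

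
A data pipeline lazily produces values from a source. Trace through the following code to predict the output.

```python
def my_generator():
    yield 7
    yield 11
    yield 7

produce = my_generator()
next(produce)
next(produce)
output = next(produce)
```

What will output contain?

Step 1: my_generator() creates a generator.
Step 2: next(produce) yields 7 (consumed and discarded).
Step 3: next(produce) yields 11 (consumed and discarded).
Step 4: next(produce) yields 7, assigned to output.
Therefore output = 7.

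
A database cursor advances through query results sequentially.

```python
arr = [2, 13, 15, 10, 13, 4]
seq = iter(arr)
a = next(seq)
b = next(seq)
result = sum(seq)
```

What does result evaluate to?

Step 1: Create iterator over [2, 13, 15, 10, 13, 4].
Step 2: a = next() = 2, b = next() = 13.
Step 3: sum() of remaining [15, 10, 13, 4] = 42.
Therefore result = 42.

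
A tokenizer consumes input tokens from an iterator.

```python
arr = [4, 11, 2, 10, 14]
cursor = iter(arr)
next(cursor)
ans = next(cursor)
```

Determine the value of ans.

Step 1: Create iterator over [4, 11, 2, 10, 14].
Step 2: next() consumes 4.
Step 3: next() returns 11.
Therefore ans = 11.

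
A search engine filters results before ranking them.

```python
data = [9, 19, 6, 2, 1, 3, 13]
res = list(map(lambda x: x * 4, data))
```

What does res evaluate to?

Step 1: Apply lambda x: x * 4 to each element:
  9 -> 36
  19 -> 76
  6 -> 24
  2 -> 8
  1 -> 4
  3 -> 12
  13 -> 52
Therefore res = [36, 76, 24, 8, 4, 12, 52].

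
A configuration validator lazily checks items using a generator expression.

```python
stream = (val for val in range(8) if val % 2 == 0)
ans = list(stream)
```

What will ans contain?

Step 1: Filter range(8) keeping only even values:
  val=0: even, included
  val=1: odd, excluded
  val=2: even, included
  val=3: odd, excluded
  val=4: even, included
  val=5: odd, excluded
  val=6: even, included
  val=7: odd, excluded
Therefore ans = [0, 2, 4, 6].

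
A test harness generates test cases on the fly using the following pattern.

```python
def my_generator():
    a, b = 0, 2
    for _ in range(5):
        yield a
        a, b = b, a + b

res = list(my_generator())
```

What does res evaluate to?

Step 1: Fibonacci-like sequence starting with a=0, b=2:
  Iteration 1: yield a=0, then a,b = 2,2
  Iteration 2: yield a=2, then a,b = 2,4
  Iteration 3: yield a=2, then a,b = 4,6
  Iteration 4: yield a=4, then a,b = 6,10
  Iteration 5: yield a=6, then a,b = 10,16
Therefore res = [0, 2, 2, 4, 6].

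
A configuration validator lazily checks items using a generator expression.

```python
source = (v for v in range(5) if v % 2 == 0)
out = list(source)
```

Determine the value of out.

Step 1: Filter range(5) keeping only even values:
  v=0: even, included
  v=1: odd, excluded
  v=2: even, included
  v=3: odd, excluded
  v=4: even, included
Therefore out = [0, 2, 4].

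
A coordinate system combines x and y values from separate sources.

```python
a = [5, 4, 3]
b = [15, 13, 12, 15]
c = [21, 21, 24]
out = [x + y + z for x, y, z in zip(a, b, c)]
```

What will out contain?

Step 1: zip three lists (truncates to shortest, len=3):
  5 + 15 + 21 = 41
  4 + 13 + 21 = 38
  3 + 12 + 24 = 39
Therefore out = [41, 38, 39].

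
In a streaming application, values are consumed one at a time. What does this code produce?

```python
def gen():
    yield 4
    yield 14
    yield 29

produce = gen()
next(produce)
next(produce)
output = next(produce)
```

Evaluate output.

Step 1: gen() creates a generator.
Step 2: next(produce) yields 4 (consumed and discarded).
Step 3: next(produce) yields 14 (consumed and discarded).
Step 4: next(produce) yields 29, assigned to output.
Therefore output = 29.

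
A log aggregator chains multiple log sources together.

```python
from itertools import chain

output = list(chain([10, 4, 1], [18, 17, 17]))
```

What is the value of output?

Step 1: chain() concatenates iterables: [10, 4, 1] + [18, 17, 17].
Therefore output = [10, 4, 1, 18, 17, 17].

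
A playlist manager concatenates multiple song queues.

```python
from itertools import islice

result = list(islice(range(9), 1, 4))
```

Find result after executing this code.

Step 1: islice(range(9), 1, 4) takes elements at indices [1, 4).
Step 2: Elements: [1, 2, 3].
Therefore result = [1, 2, 3].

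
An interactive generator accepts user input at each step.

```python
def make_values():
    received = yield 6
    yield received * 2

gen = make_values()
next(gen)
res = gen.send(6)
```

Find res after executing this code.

Step 1: next(gen) advances to first yield, producing 6.
Step 2: send(6) resumes, received = 6.
Step 3: yield received * 2 = 6 * 2 = 12.
Therefore res = 12.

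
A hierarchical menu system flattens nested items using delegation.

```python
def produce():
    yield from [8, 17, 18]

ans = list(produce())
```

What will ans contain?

Step 1: yield from delegates to the iterable, yielding each element.
Step 2: Collected values: [8, 17, 18].
Therefore ans = [8, 17, 18].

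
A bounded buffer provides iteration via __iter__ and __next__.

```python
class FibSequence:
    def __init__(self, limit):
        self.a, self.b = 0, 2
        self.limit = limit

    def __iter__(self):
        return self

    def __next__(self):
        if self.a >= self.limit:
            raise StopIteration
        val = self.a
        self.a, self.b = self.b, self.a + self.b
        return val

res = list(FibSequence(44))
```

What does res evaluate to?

Step 1: Fibonacci-like sequence (a=0, b=2) until >= 44:
  Yield 0, then a,b = 2,2
  Yield 2, then a,b = 2,4
  Yield 2, then a,b = 4,6
  Yield 4, then a,b = 6,10
  Yield 6, then a,b = 10,16
  Yield 10, then a,b = 16,26
  Yield 16, then a,b = 26,42
  Yield 26, then a,b = 42,68
  Yield 42, then a,b = 68,110
Step 2: 68 >= 44, stop.
Therefore res = [0, 2, 2, 4, 6, 10, 16, 26, 42].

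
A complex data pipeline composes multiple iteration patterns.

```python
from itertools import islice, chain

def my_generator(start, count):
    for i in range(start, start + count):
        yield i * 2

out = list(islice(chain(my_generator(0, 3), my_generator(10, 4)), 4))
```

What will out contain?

Step 1: my_generator(0, 3) yields [0, 2, 4].
Step 2: my_generator(10, 4) yields [20, 22, 24, 26].
Step 3: chain concatenates: [0, 2, 4, 20, 22, 24, 26].
Step 4: islice takes first 4: [0, 2, 4, 20].
Therefore out = [0, 2, 4, 20].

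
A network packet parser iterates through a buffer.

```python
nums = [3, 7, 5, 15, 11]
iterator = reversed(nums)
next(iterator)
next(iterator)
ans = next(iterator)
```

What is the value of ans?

Step 1: reversed([3, 7, 5, 15, 11]) gives iterator: [11, 15, 5, 7, 3].
Step 2: First next() = 11, second next() = 15.
Step 3: Third next() = 5.
Therefore ans = 5.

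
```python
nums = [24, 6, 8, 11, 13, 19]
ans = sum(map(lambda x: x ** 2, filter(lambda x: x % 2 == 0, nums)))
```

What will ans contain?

Step 1: Filter even numbers from [24, 6, 8, 11, 13, 19]: [24, 6, 8]
Step 2: Square each: [576, 36, 64]
Step 3: Sum = 676.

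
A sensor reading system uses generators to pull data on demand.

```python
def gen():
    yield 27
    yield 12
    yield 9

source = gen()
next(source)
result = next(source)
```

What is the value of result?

Step 1: gen() creates a generator.
Step 2: next(source) yields 27 (consumed and discarded).
Step 3: next(source) yields 12, assigned to result.
Therefore result = 12.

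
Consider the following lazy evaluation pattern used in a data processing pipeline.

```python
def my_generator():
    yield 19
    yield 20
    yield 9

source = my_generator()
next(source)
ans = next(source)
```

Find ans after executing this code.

Step 1: my_generator() creates a generator.
Step 2: next(source) yields 19 (consumed and discarded).
Step 3: next(source) yields 20, assigned to ans.
Therefore ans = 20.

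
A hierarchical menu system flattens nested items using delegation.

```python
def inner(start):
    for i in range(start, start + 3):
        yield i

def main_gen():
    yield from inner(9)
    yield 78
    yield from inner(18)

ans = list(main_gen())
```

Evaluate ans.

Step 1: main_gen() delegates to inner(9):
  yield 9
  yield 10
  yield 11
Step 2: yield 78
Step 3: Delegates to inner(18):
  yield 18
  yield 19
  yield 20
Therefore ans = [9, 10, 11, 78, 18, 19, 20].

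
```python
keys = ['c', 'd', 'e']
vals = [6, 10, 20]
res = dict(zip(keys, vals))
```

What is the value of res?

Step 1: zip pairs keys with values:
  'c' -> 6
  'd' -> 10
  'e' -> 20
Therefore res = {'c': 6, 'd': 10, 'e': 20}.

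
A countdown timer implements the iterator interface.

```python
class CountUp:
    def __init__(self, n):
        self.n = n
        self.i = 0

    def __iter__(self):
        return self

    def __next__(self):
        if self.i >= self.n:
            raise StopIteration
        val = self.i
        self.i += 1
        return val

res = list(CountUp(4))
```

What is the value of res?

Step 1: CountUp(4) creates an iterator counting 0 to 3.
Step 2: list() consumes all values: [0, 1, 2, 3].
Therefore res = [0, 1, 2, 3].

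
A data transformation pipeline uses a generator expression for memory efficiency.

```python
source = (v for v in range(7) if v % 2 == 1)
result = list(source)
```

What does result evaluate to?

Step 1: Filter range(7) keeping only odd values:
  v=0: even, excluded
  v=1: odd, included
  v=2: even, excluded
  v=3: odd, included
  v=4: even, excluded
  v=5: odd, included
  v=6: even, excluded
Therefore result = [1, 3, 5].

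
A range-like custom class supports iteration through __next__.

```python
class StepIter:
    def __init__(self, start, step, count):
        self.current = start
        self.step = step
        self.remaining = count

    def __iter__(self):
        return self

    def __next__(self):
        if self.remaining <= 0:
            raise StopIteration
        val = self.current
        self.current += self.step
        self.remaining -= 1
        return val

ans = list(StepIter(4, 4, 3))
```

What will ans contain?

Step 1: StepIter starts at 4, increments by 4, for 3 steps:
  Yield 4, then current += 4
  Yield 8, then current += 4
  Yield 12, then current += 4
Therefore ans = [4, 8, 12].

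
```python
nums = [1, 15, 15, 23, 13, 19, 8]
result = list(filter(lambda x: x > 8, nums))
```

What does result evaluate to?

Step 1: Filter elements > 8:
  1: removed
  15: kept
  15: kept
  23: kept
  13: kept
  19: kept
  8: removed
Therefore result = [15, 15, 23, 13, 19].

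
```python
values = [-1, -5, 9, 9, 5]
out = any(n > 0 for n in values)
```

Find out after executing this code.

Step 1: Check n > 0 for each element in [-1, -5, 9, 9, 5]:
  -1 > 0: False
  -5 > 0: False
  9 > 0: True
  9 > 0: True
  5 > 0: True
Step 2: any() returns True.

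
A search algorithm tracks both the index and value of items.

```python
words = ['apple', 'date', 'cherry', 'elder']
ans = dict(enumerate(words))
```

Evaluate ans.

Step 1: enumerate pairs indices with words:
  0 -> 'apple'
  1 -> 'date'
  2 -> 'cherry'
  3 -> 'elder'
Therefore ans = {0: 'apple', 1: 'date', 2: 'cherry', 3: 'elder'}.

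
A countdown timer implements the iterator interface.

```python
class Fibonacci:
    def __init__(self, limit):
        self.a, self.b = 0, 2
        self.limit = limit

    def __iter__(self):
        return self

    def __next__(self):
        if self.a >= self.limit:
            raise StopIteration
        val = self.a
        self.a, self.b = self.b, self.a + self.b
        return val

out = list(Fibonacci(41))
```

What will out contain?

Step 1: Fibonacci-like sequence (a=0, b=2) until >= 41:
  Yield 0, then a,b = 2,2
  Yield 2, then a,b = 2,4
  Yield 2, then a,b = 4,6
  Yield 4, then a,b = 6,10
  Yield 6, then a,b = 10,16
  Yield 10, then a,b = 16,26
  Yield 16, then a,b = 26,42
  Yield 26, then a,b = 42,68
Step 2: 42 >= 41, stop.
Therefore out = [0, 2, 2, 4, 6, 10, 16, 26].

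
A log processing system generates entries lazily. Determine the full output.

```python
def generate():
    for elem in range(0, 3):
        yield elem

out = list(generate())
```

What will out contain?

Step 1: The generator yields each value from range(0, 3).
Step 2: list() consumes all yields: [0, 1, 2].
Therefore out = [0, 1, 2].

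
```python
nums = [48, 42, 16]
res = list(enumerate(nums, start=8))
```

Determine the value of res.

Step 1: enumerate with start=8:
  (8, 48)
  (9, 42)
  (10, 16)
Therefore res = [(8, 48), (9, 42), (10, 16)].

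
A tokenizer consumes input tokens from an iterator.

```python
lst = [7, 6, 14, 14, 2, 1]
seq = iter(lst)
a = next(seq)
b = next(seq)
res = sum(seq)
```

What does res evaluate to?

Step 1: Create iterator over [7, 6, 14, 14, 2, 1].
Step 2: a = next() = 7, b = next() = 6.
Step 3: sum() of remaining [14, 14, 2, 1] = 31.
Therefore res = 31.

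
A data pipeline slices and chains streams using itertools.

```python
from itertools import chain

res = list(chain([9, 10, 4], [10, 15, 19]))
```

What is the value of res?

Step 1: chain() concatenates iterables: [9, 10, 4] + [10, 15, 19].
Therefore res = [9, 10, 4, 10, 15, 19].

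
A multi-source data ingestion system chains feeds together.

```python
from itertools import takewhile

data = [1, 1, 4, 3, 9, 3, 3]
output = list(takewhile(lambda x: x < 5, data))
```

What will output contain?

Step 1: takewhile stops at first element >= 5:
  1 < 5: take
  1 < 5: take
  4 < 5: take
  3 < 5: take
  9 >= 5: stop
Therefore output = [1, 1, 4, 3].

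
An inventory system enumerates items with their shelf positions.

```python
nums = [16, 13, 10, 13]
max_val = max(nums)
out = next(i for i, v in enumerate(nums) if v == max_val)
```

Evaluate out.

Step 1: max([16, 13, 10, 13]) = 16.
Step 2: Find first index where value == 16:
  Index 0: 16 == 16, found!
Therefore out = 0.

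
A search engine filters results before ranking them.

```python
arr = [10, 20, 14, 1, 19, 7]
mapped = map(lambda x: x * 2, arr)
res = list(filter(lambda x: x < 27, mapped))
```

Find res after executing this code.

Step 1: Map x * 2:
  10 -> 20
  20 -> 40
  14 -> 28
  1 -> 2
  19 -> 38
  7 -> 14
Step 2: Filter for < 27:
  20: kept
  40: removed
  28: removed
  2: kept
  38: removed
  14: kept
Therefore res = [20, 2, 14].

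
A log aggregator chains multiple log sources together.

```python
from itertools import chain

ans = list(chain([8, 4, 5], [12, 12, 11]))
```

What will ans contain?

Step 1: chain() concatenates iterables: [8, 4, 5] + [12, 12, 11].
Therefore ans = [8, 4, 5, 12, 12, 11].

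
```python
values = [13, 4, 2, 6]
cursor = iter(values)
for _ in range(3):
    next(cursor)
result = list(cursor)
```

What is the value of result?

Step 1: Create iterator over [13, 4, 2, 6].
Step 2: Advance 3 positions (consuming [13, 4, 2]).
Step 3: list() collects remaining elements: [6].
Therefore result = [6].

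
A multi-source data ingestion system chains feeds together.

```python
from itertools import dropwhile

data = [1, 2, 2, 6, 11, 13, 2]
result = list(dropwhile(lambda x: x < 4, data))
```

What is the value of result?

Step 1: dropwhile drops elements while < 4:
  1 < 4: dropped
  2 < 4: dropped
  2 < 4: dropped
  6: kept (dropping stopped)
Step 2: Remaining elements kept regardless of condition.
Therefore result = [6, 11, 13, 2].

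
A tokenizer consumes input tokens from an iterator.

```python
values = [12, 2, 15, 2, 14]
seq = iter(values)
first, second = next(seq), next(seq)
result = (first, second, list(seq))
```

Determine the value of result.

Step 1: Create iterator over [12, 2, 15, 2, 14].
Step 2: first = 12, second = 2.
Step 3: Remaining elements: [15, 2, 14].
Therefore result = (12, 2, [15, 2, 14]).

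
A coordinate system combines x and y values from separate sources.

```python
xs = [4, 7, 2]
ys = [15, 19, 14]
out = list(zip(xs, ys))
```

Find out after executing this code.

Step 1: zip pairs elements at same index:
  Index 0: (4, 15)
  Index 1: (7, 19)
  Index 2: (2, 14)
Therefore out = [(4, 15), (7, 19), (2, 14)].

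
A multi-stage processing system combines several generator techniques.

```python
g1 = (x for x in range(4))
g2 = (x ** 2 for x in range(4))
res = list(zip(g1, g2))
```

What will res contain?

Step 1: g1 produces [0, 1, 2, 3].
Step 2: g2 produces [0, 1, 4, 9].
Step 3: zip pairs them: [(0, 0), (1, 1), (2, 4), (3, 9)].
Therefore res = [(0, 0), (1, 1), (2, 4), (3, 9)].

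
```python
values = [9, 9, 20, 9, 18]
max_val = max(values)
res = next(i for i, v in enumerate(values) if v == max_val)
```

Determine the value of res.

Step 1: max([9, 9, 20, 9, 18]) = 20.
Step 2: Find first index where value == 20:
  Index 0: 9 != 20
  Index 1: 9 != 20
  Index 2: 20 == 20, found!
Therefore res = 2.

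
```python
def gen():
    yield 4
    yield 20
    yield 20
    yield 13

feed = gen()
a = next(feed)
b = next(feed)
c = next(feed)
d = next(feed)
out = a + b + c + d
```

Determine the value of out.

Step 1: Create generator and consume all values:
  a = next(feed) = 4
  b = next(feed) = 20
  c = next(feed) = 20
  d = next(feed) = 13
Step 2: out = 4 + 20 + 20 + 13 = 57.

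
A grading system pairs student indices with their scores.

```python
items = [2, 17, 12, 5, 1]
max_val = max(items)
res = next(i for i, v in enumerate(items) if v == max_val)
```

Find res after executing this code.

Step 1: max([2, 17, 12, 5, 1]) = 17.
Step 2: Find first index where value == 17:
  Index 0: 2 != 17
  Index 1: 17 == 17, found!
Therefore res = 1.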